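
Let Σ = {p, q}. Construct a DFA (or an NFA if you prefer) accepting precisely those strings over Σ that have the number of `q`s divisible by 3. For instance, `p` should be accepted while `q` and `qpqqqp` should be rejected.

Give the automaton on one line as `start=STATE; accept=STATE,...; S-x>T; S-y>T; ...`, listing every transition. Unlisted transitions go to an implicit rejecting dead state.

start=s0; accept=s0; s0-p>s0; s0-q>s1; s1-p>s1; s1-q>s2; s2-p>s2; s2-q>s0

The only thing that matters is how many `q`s have appeared, reduced mod 3. Use one state per residue: s0 for 0, …, s2 for 2. Reading `q` moves to the next residue; anything else stays put. s0 is accepting.
3 states suffice.
        p   q  
>* s0   s0  s1 
   s1   s1  s2 
   s2   s2  s0 
(> = start, * = accepting)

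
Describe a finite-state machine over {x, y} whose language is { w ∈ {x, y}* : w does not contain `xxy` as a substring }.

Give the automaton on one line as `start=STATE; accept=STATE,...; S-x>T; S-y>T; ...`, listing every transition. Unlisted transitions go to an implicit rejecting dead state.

start=S0; accept=S0,S1,S2; S0-x>S1; S0-y>S0; S1-x>S2; S1-y>S0; S2-x>S2; S2-y>S3; S3-x>S3; S3-y>S3

This is the complement of 'contains `xxy`'. Use the same substring-matching states — S0 through S3 holding how much of `xxy` has just been matched — but flip the accepting set: everything except the trap S3 accepts.
With 4 states:
        x   y  
>* S0   S1  S0 
 * S1   S2  S0 
 * S2   S2  S3 
   S3   S3  S3 
(> = start, * = accepting)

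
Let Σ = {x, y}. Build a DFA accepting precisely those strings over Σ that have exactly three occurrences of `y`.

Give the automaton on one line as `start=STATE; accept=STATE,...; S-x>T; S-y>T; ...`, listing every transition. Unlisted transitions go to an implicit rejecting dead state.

Only the number of `y`s matters, and only up to 4. Make a chain S0 → S1 → S2 → S3 → S4 advanced by each `y` (with S4 absorbing); every other symbol self-loops. The accepting set is {S3}.
A 5-state machine:
        x   y  
>  S0   S0  S1 
   S1   S1  S2 
   S2   S2  S3 
 * S3   S3  S4 
   S4   S4  S4 
(> = start, * = accepting)

start=S0; accept=S3; S0-x>S0; S0-y>S1; S1-x>S1; S1-y>S2; S2-x>S2; S2-y>S3; S3-x>S3; S3-y>S4; S4-x>S4; S4-y>S4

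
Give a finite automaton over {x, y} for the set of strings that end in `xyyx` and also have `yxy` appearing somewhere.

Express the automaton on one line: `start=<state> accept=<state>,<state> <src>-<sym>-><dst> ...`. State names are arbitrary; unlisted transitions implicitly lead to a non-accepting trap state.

start=s0 accept=s6 s0-x->s0 s0-y->s1 s1-x->s2 s1-y->s1 s2-x->s0 s2-y->s3 s3-x->s4 s3-y->s5 s4-x->s4 s4-y->s3 s5-x->s6 s5-y->s7 s6-x->s4 s6-y->s3 s7-x->s4 s7-y->s7

Run two small machines in parallel and take their product. The first has 5 states tracking how much of the suffix `xyyx` has currently been matched; the second has 4 states tracking whether and how much of `yxy` has been seen. A product state is a pair (one from each), accepting exactly when both do. Equivalent product states are then merged.
An 8-state machine:
        x   y  
>  s0   s0  s1 
   s1   s2  s1 
   s2   s0  s3 
   s3   s4  s5 
   s4   s4  s3 
   s5   s6  s7 
 * s6   s4  s3 
   s7   s4  s7 
(> = start, * = accepting)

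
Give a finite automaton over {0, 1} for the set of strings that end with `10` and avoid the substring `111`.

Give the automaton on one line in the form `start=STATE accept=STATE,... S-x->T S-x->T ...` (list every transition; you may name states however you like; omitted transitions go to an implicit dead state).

start=q0 accept=q2 q0-0->q0 q0-1->q1 q1-0->q2 q1-1->q3 q2-0->q0 q2-1->q1 q3-0->q2 q3-1->q4 q4-0->q5 q4-1->q4 q5-0->q6 q5-1->q4 q6-0->q6 q6-1->q4

Handle the two conditions separately and then intersect. The first has 3 states tracking how much of the suffix `10` has currently been matched; the second has 4 states tracking partial matches of the forbidden pattern `111`. A product state is a pair (one from each), accepting exactly when both do.
        0   1  
>  q0   q0  q1 
   q1   q2  q3 
 * q2   q0  q1 
   q3   q2  q4 
   q4   q5  q4 
   q5   q6  q4 
   q6   q6  q4 
(> = start, * = accepting)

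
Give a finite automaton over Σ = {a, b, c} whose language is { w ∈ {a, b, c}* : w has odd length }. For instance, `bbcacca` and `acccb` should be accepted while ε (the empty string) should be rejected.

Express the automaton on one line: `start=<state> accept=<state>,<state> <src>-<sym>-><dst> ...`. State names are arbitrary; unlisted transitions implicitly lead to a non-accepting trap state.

start=q0 accept=q1 q0-a->q1 q0-b->q1 q0-c->q1 q1-a->q0 q1-b->q0 q1-c->q0

Count input length modulo 2: every symbol advances one step around the cycle q0 → q1 → q0. Accept at q1.
2 states suffice.
        a   b   c  
>  q0   q1  q1  q1 
 * q1   q0  q0  q0 
(> = start, * = accepting)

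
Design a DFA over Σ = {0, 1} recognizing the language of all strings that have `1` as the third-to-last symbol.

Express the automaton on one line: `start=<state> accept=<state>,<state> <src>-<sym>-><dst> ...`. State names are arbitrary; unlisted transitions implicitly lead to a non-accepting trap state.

Because acceptance depends on a position counted from the end, the machine has to buffer the most recent 3 symbols. Make each state the string of the last up-to-3 symbols read; on input `x` shift the window left and append `x`. Accept when the buffered window has length 3 and begins with `1`.
With 15 states:
          0    1  
>  S0     S1   S2 
   S1     S3   S4 
   S2     S5   S6 
   S3     S7   S8 
   S4     S9  S10 
   S5    S11  S12 
   S6    S13  S14 
   S7     S7   S8 
   S8     S9  S10 
   S9    S11  S12 
   S10   S13  S14 
 * S11    S7   S8 
 * S12    S9  S10 
 * S13   S11  S12 
 * S14   S13  S14 
(> = start, * = accepting)

start=S0 accept=S11,S12,S13,S14 S0-0->S1 S0-1->S2 S1-0->S3 S1-1->S4 S2-0->S5 S2-1->S6 S3-0->S7 S3-1->S8 S4-0->S9 S4-1->S10 S5-0->S11 S5-1->S12 S6-0->S13 S6-1->S14 S7-0->S7 S7-1->S8 S8-0->S9 S8-1->S10 S9-0->S11 S9-1->S12 S10-0->S13 S10-1->S14 S11-0->S7 S11-1->S8 S12-0->S9 S12-1->S10 S13-0->S11 S13-1->S12 S14-0->S13 S14-1->S14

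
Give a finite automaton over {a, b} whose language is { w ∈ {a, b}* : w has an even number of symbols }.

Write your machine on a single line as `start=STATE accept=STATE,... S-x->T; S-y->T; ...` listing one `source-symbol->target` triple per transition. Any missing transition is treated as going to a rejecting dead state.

start=q0; accept=q0; q0-a->q1; q0-b->q1; q1-a->q0; q1-b->q0

Only the length mod 2 matters, so use a 2-cycle: from any state, every input symbol moves to the next state, wrapping q1 back to q0. Mark q0 accepting.
With 2 states:
        a   b  
>* q0   q1  q1 
   q1   q0  q0 
(> = start, * = accepting)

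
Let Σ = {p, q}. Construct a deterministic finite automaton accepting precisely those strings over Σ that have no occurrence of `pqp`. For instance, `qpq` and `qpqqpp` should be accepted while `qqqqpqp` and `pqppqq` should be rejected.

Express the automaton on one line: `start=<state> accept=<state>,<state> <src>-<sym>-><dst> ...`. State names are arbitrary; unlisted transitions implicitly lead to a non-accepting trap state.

Track partial matches of the forbidden pattern `pqp`. State S3 is a dead state reached once `pqp` has occurred; every other state accepts. S0 means no part of `pqp` is currently matched.
        p   q  
>* S0   S1  S0 
 * S1   S1  S2 
 * S2   S3  S0 
   S3   S3  S3 
(> = start, * = accepting)

start=S0 accept=S0,S1,S2 S0-p->S1 S0-q->S0 S1-p->S1 S1-q->S2 S2-p->S3 S2-q->S0 S3-p->S3 S3-q->S3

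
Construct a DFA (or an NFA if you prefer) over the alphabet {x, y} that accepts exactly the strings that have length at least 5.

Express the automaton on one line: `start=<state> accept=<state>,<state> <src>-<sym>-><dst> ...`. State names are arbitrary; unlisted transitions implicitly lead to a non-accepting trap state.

We only need to distinguish lengths 0, 1, …, 5, and '>5'. Chain s0 → s1 → s2 → s3 → s4 → s5 → s6 on every symbol, with s6 looping. Accepting states: {s5, s6}.
7 states suffice.
        x   y  
>  s0   s1  s1 
   s1   s2  s2 
   s2   s3  s3 
   s3   s4  s4 
   s4   s5  s5 
 * s5   s6  s6 
 * s6   s6  s6 
(> = start, * = accepting)

start=s0 accept=s5,s6 s0-x->s1 s0-y->s1 s1-x->s2 s1-y->s2 s2-x->s3 s2-y->s3 s3-x->s4 s3-y->s4 s4-x->s5 s4-y->s5 s5-x->s6 s5-y->s6 s6-x->s6 s6-y->s6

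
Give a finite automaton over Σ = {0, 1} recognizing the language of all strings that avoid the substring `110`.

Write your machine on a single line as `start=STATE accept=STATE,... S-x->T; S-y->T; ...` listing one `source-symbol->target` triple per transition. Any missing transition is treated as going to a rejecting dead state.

This is the complement of 'contains `110`'. Use the same substring-matching states — A through D holding how much of `110` has just been matched — but flip the accepting set: everything except the trap D accepts.
With 4 states:
       0  1 
>* A   A  B 
 * B   A  C 
 * C   D  C 
   D   D  D 
(> = start, * = accepting)

start=A; accept=A,B,C; A-0->A; A-1->B; B-0->A; B-1->C; C-0->D; C-1->C; D-0->D; D-1->D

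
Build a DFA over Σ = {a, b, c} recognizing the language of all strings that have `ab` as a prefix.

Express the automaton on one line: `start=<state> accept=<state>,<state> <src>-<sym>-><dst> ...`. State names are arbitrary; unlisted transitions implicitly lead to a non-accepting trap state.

start=S0 accept=S2 S0-a->S1 S0-b->S3 S0-c->S3 S1-a->S3 S1-b->S2 S1-c->S3 S2-a->S2 S2-b->S2 S2-c->S2 S3-a->S3 S3-b->S3 S3-c->S3

Check the first 2 symbols one by one: S0 through S1 record how many have matched `ab` so far; any wrong symbol goes to the dead state S3. After all 2 match we enter the accepting sink S2.
A 4-state machine:
        a   b   c  
>  S0   S1  S3  S3 
   S1   S3  S2  S3 
 * S2   S2  S2  S2 
   S3   S3  S3  S3 
(> = start, * = accepting)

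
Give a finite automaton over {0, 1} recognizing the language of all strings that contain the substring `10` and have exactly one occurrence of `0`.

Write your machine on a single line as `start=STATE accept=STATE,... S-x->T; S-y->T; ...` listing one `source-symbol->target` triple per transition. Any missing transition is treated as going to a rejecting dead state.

start=S0; accept=S3; S0-0->S1; S0-1->S2; S1-0->S1; S1-1->S1; S2-0->S3; S2-1->S2; S3-0->S1; S3-1->S3

Build one automaton per condition and run them in lockstep. One (3 states) tracks whether and how much of `10` has been seen; the other (3 states) tracks the count of `0`s, saturating at 2. Each combined state is a pair, one component from each; accept when both components accept. Equivalent product states are then merged.
        0   1  
>  S0   S1  S2 
   S1   S1  S1 
   S2   S3  S2 
 * S3   S1  S3 
(> = start, * = accepting)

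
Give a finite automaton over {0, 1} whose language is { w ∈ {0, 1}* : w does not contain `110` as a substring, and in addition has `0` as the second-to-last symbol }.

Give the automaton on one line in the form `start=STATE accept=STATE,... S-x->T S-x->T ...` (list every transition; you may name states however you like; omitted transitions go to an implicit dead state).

start=s0 accept=s3,s4 s0-0->s1 s0-1->s2 s1-0->s3 s1-1->s4 s2-0->s5 s2-1->s6 s3-0->s3 s3-1->s4 s4-0->s5 s4-1->s6 s5-0->s3 s5-1->s4 s6-0->s7 s6-1->s6 s7-0->s8 s7-1->s9 s8-0->s8 s8-1->s9 s9-0->s7 s9-1->s10 s10-0->s7 s10-1->s10

Build one automaton per condition and run them in lockstep. One (4 states) tracks partial matches of the forbidden pattern `110`; the other (7 states) tracks the last 2 symbols read. Each combined state is a pair, one component from each; accept when both components accept.
11 states suffice.
          0    1  
>  s0     s1   s2 
   s1     s3   s4 
   s2     s5   s6 
 * s3     s3   s4 
 * s4     s5   s6 
   s5     s3   s4 
   s6     s7   s6 
   s7     s8   s9 
   s8     s8   s9 
   s9     s7  s10 
   s10    s7  s10 
(> = start, * = accepting)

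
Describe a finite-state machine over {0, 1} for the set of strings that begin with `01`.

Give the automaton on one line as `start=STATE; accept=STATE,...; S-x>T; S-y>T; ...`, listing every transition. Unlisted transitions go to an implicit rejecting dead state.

Check the first 2 symbols one by one: A through B record how many have matched `01` so far; any wrong symbol goes to the dead state D. After all 2 match we enter the accepting sink C.
A 4-state machine:
       0  1 
>  A   B  D 
   B   D  C 
 * C   C  C 
   D   D  D 
(> = start, * = accepting)

start=A; accept=C; A-0>B; A-1>D; B-0>D; B-1>C; C-0>C; C-1>C; D-0>D; D-1>D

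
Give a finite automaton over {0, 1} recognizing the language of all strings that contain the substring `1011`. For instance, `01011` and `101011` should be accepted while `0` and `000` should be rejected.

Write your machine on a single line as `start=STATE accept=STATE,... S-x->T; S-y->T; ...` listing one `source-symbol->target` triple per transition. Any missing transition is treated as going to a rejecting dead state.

start=A; accept=E; A-0->A; A-1->B; B-0->C; B-1->B; C-0->A; C-1->D; D-0->C; D-1->E; E-0->E; E-1->E

States A..D record the length of the longest prefix of `1011` that matches the current input suffix. Reaching E means `1011` has been seen, and we stay there forever. Accept from E.
With 5 states:
       0  1 
>  A   A  B 
   B   C  B 
   C   A  D 
   D   C  E 
 * E   E  E 
(> = start, * = accepting)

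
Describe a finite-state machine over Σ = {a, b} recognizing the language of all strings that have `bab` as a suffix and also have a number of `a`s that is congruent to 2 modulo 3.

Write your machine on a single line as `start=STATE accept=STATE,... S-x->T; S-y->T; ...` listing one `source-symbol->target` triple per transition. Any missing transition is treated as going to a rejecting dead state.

Handle the two conditions separately and then intersect. The first has 4 states tracking how much of the suffix `bab` has currently been matched; the second has 3 states tracking the count of `a`s modulo 3. A product state is a pair (one from each), accepting exactly when both do. After merging equivalent states the machine shrinks.
A 6-state machine:
        a   b  
>  q0   q1  q0 
   q1   q2  q3 
   q2   q0  q2 
   q3   q4  q3 
   q4   q0  q5 
 * q5   q0  q2 
(> = start, * = accepting)

start=q0; accept=q5; q0-a->q1; q0-b->q0; q1-a->q2; q1-b->q3; q2-a->q0; q2-b->q2; q3-a->q4; q3-b->q3; q4-a->q0; q4-b->q5; q5-a->q0; q5-b->q2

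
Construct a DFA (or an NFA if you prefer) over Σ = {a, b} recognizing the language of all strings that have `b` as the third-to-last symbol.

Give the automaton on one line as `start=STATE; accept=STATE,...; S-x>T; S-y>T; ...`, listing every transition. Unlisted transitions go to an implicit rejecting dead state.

Because acceptance depends on a position counted from the end, the machine has to buffer the most recent 3 symbols. Make each state the string of the last up-to-3 symbols read; on input `x` shift the window left and append `x`. Accept when the buffered window has length 3 and begins with `b`.
With 15 states:
          a    b  
>  q0     q1   q2 
   q1     q3   q4 
   q2     q5   q6 
   q3     q7   q8 
   q4     q9  q10 
   q5    q11  q12 
   q6    q13  q14 
   q7     q7   q8 
   q8     q9  q10 
   q9    q11  q12 
   q10   q13  q14 
 * q11    q7   q8 
 * q12    q9  q10 
 * q13   q11  q12 
 * q14   q13  q14 
(> = start, * = accepting)

start=q0; accept=q11,q12,q13,q14; q0-a>q1; q0-b>q2; q1-a>q3; q1-b>q4; q2-a>q5; q2-b>q6; q3-a>q7; q3-b>q8; q4-a>q9; q4-b>q10; q5-a>q11; q5-b>q12; q6-a>q13; q6-b>q14; q7-a>q7; q7-b>q8; q8-a>q9; q8-b>q10; q9-a>q11; q9-b>q12; q10-a>q13; q10-b>q14; q11-a>q7; q11-b>q8; q12-a>q9; q12-b>q10; q13-a>q11; q13-b>q12; q14-a>q13; q14-b>q14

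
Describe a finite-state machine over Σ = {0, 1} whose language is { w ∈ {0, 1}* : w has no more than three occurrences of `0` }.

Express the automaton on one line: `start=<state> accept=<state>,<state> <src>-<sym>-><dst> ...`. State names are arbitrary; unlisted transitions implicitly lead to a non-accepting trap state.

start=A accept=A,B,C,D A-0->B A-1->A B-0->C B-1->B C-0->D C-1->C D-0->E D-1->D E-0->E E-1->E

Only the number of `0`s matters, and only up to 4. Make a chain A → B → C → D → E advanced by each `0` (with E absorbing); every other symbol self-loops. The accepting set is {A, B, C, D}.
With 5 states:
       0  1 
>* A   B  A 
 * B   C  B 
 * C   D  C 
 * D   E  D 
   E   E  E 
(> = start, * = accepting)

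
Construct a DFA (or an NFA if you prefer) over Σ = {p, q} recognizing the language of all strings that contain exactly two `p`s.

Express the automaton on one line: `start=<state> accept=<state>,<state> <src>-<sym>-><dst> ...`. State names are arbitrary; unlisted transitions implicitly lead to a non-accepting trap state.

start=s0 accept=s2 s0-p->s1 s0-q->s0 s1-p->s2 s1-q->s1 s2-p->s3 s2-q->s2 s3-p->s3 s3-q->s3

Count `p`s, saturating at 3: states s0 through s2 mean 0 through 2 `p`s seen; s3 means more than 2. Each `p` increments (capped at s3); other symbols loop. Accept from {s2}.
        p   q  
>  s0   s1  s0 
   s1   s2  s1 
 * s2   s3  s2 
   s3   s3  s3 
(> = start, * = accepting)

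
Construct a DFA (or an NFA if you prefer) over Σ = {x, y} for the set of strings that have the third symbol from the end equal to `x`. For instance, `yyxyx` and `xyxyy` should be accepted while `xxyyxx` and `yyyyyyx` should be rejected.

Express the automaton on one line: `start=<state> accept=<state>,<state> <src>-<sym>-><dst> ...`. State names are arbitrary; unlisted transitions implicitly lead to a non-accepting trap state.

start=q0 accept=q7,q8,q9,q10 q0-x->q1 q0-y->q2 q1-x->q3 q1-y->q4 q2-x->q5 q2-y->q6 q3-x->q7 q3-y->q8 q4-x->q9 q4-y->q10 q5-x->q11 q5-y->q12 q6-x->q13 q6-y->q14 q7-x->q7 q7-y->q8 q8-x->q9 q8-y->q10 q9-x->q11 q9-y->q12 q10-x->q13 q10-y->q14 q11-x->q7 q11-y->q8 q12-x->q9 q12-y->q10 q13-x->q11 q13-y->q12 q14-x->q13 q14-y->q14

A DFA must remember the last 3 symbols (since which symbol is third-to-last isn't known until the input ends). Use one state per possible window of the last ≤3 symbols; accept from those whose window starts with `x`.
A 15-state machine:
          x    y  
>  q0     q1   q2 
   q1     q3   q4 
   q2     q5   q6 
   q3     q7   q8 
   q4     q9  q10 
   q5    q11  q12 
   q6    q13  q14 
 * q7     q7   q8 
 * q8     q9  q10 
 * q9    q11  q12 
 * q10   q13  q14 
   q11    q7   q8 
   q12    q9  q10 
   q13   q11  q12 
   q14   q13  q14 
(> = start, * = accepting)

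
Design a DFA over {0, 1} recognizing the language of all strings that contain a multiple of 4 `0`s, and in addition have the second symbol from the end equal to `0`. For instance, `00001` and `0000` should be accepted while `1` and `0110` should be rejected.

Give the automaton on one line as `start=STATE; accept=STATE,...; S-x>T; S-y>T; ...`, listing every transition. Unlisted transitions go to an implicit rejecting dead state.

start=S0; accept=S11,S16; S0-0>S1; S0-1>S2; S1-0>S3; S1-1>S4; S2-0>S5; S2-1>S6; S3-0>S7; S3-1>S8; S4-0>S9; S4-1>S10; S5-0>S3; S5-1>S4; S6-0>S5; S6-1>S6; S7-0>S11; S7-1>S12; S8-0>S13; S8-1>S14; S9-0>S7; S9-1>S8; S10-0>S9; S10-1>S10; S11-0>S15; S11-1>S16; S12-0>S17; S12-1>S18; S13-0>S11; S13-1>S12; S14-0>S13; S14-1>S14; S15-0>S3; S15-1>S4; S16-0>S5; S16-1>S6; S17-0>S15; S17-1>S16; S18-0>S17; S18-1>S18

Build one automaton per condition and run them in lockstep. One (4 states) tracks the count of `0`s modulo 4; the other (7 states) tracks the last 2 symbols read. Each combined state is a pair, one component from each; accept when both components accept.
A 19-state machine:
          0    1  
>  S0     S1   S2 
   S1     S3   S4 
   S2     S5   S6 
   S3     S7   S8 
   S4     S9  S10 
   S5     S3   S4 
   S6     S5   S6 
   S7    S11  S12 
   S8    S13  S14 
   S9     S7   S8 
   S10    S9  S10 
 * S11   S15  S16 
   S12   S17  S18 
   S13   S11  S12 
   S14   S13  S14 
   S15    S3   S4 
 * S16    S5   S6 
   S17   S15  S16 
   S18   S17  S18 
(> = start, * = accepting)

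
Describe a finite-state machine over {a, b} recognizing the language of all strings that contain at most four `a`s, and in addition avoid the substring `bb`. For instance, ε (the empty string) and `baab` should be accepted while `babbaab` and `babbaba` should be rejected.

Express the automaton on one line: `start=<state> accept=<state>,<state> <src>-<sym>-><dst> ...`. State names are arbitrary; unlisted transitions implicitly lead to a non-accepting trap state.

start=q0 accept=q0,q1,q2,q3,q4,q6,q7,q9,q10,q13 q0-a->q1 q0-b->q2 q1-a->q3 q1-b->q4 q2-a->q1 q2-b->q5 q3-a->q6 q3-b->q7 q4-a->q3 q4-b->q8 q5-a->q8 q5-b->q5 q6-a->q9 q6-b->q10 q7-a->q6 q7-b->q11 q8-a->q11 q8-b->q8 q9-a->q12 q9-b->q13 q10-a->q9 q10-b->q14 q11-a->q14 q11-b->q11 q12-a->q12 q12-b->q15 q13-a->q12 q13-b->q16 q14-a->q16 q14-b->q14 q15-a->q12 q15-b->q17 q16-a->q17 q16-b->q16 q17-a->q17 q17-b->q17

Handle the two conditions separately and then intersect. One (6 states) tracks the count of `a`s, saturating at 5; the other (3 states) tracks partial matches of the forbidden pattern `bb`. Each combined state is a pair, one component from each; accept when both components accept.
With 18 states:
          a    b  
>* q0     q1   q2 
 * q1     q3   q4 
 * q2     q1   q5 
 * q3     q6   q7 
 * q4     q3   q8 
   q5     q8   q5 
 * q6     q9  q10 
 * q7     q6  q11 
   q8    q11   q8 
 * q9    q12  q13 
 * q10    q9  q14 
   q11   q14  q11 
   q12   q12  q15 
 * q13   q12  q16 
   q14   q16  q14 
   q15   q12  q17 
   q16   q17  q16 
   q17   q17  q17 
(> = start, * = accepting)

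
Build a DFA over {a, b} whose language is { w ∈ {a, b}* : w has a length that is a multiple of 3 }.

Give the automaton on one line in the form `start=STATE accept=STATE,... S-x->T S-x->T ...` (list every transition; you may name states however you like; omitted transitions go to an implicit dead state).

start=S0 accept=S0 S0-a->S1 S0-b->S1 S1-a->S2 S1-b->S2 S2-a->S0 S2-b->S0

Only the length mod 3 matters, so use a 3-cycle: from any state, every input symbol moves to the next state, wrapping S2 back to S0. Mark S0 accepting.
        a   b  
>* S0   S1  S1 
   S1   S2  S2 
   S2   S0  S0 
(> = start, * = accepting)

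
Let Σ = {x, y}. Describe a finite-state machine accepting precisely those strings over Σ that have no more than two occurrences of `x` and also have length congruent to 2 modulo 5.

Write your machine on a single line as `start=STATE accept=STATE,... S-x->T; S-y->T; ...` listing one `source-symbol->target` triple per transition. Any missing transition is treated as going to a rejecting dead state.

Run two small machines in parallel and take their product. One (4 states) tracks the count of `x`s, saturating at 3; the other (5 states) tracks the input length modulo 5. Each combined state is a pair, one component from each; accept when both components accept.
With 20 states:
          x    y  
>  q0     q1   q2 
   q1     q3   q4 
   q2     q4   q5 
 * q3     q6   q7 
 * q4     q7   q8 
 * q5     q8   q9 
   q6    q10  q10 
   q7    q10  q11 
   q8    q11  q12 
   q9    q12  q13 
   q10   q14  q14 
   q11   q14  q15 
   q12   q15  q16 
   q13   q16   q0 
   q14   q17  q17 
   q15   q17  q18 
   q16   q18   q1 
   q17   q19  q19 
   q18   q19   q3 
   q19    q6   q6 
(> = start, * = accepting)

start=q0; accept=q3,q4,q5; q0-x->q1; q0-y->q2; q1-x->q3; q1-y->q4; q2-x->q4; q2-y->q5; q3-x->q6; q3-y->q7; q4-x->q7; q4-y->q8; q5-x->q8; q5-y->q9; q6-x->q10; q6-y->q10; q7-x->q10; q7-y->q11; q8-x->q11; q8-y->q12; q9-x->q12; q9-y->q13; q10-x->q14; q10-y->q14; q11-x->q14; q11-y->q15; q12-x->q15; q12-y->q16; q13-x->q16; q13-y->q0; q14-x->q17; q14-y->q17; q15-x->q17; q15-y->q18; q16-x->q18; q16-y->q1; q17-x->q19; q17-y->q19; q18-x->q19; q18-y->q3; q19-x->q6; q19-y->q6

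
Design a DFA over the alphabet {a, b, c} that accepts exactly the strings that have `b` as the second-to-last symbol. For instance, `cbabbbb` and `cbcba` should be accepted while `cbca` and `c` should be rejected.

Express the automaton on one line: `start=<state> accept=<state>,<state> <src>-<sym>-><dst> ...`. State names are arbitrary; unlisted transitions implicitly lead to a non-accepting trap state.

Because acceptance depends on a position counted from the end, the machine has to buffer the most recent 2 symbols. Make each state the string of the last up-to-2 symbols read; on input `x` shift the window left and append `x`. Accept when the buffered window has length 2 and begins with `b`.
With 13 states:
          a    b    c  
>  q0     q1   q2   q3 
   q1     q4   q5   q6 
   q2     q7   q8   q9 
   q3    q10  q11  q12 
   q4     q4   q5   q6 
   q5     q7   q8   q9 
   q6    q10  q11  q12 
 * q7     q4   q5   q6 
 * q8     q7   q8   q9 
 * q9    q10  q11  q12 
   q10    q4   q5   q6 
   q11    q7   q8   q9 
   q12   q10  q11  q12 
(> = start, * = accepting)

start=q0 accept=q7,q8,q9 q0-a->q1 q0-b->q2 q0-c->q3 q1-a->q4 q1-b->q5 q1-c->q6 q2-a->q7 q2-b->q8 q2-c->q9 q3-a->q10 q3-b->q11 q3-c->q12 q4-a->q4 q4-b->q5 q4-c->q6 q5-a->q7 q5-b->q8 q5-c->q9 q6-a->q10 q6-b->q11 q6-c->q12 q7-a->q4 q7-b->q5 q7-c->q6 q8-a->q7 q8-b->q8 q8-c->q9 q9-a->q10 q9-b->q11 q9-c->q12 q10-a->q4 q10-b->q5 q10-c->q6 q11-a->q7 q11-b->q8 q11-c->q9 q12-a->q10 q12-b->q11 q12-c->q12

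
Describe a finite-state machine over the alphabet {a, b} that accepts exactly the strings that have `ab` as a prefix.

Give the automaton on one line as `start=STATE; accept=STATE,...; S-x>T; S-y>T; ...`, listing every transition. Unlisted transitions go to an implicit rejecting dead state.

start=s0; accept=s2; s0-a>s1; s0-b>s3; s1-a>s3; s1-b>s2; s2-a>s2; s2-b>s2; s3-a>s3; s3-b>s3

Check the first 2 symbols one by one: s0 through s1 record how many have matched `ab` so far; any wrong symbol goes to the dead state s3. After all 2 match we enter the accepting sink s2.
A 4-state machine:
        a   b  
>  s0   s1  s3 
   s1   s3  s2 
 * s2   s2  s2 
   s3   s3  s3 
(> = start, * = accepting)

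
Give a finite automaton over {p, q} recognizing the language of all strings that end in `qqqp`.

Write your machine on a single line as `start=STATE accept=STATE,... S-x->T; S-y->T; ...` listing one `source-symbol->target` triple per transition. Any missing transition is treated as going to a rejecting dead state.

start=s0; accept=s4; s0-p->s0; s0-q->s1; s1-p->s0; s1-q->s2; s2-p->s0; s2-q->s3; s3-p->s4; s3-q->s3; s4-p->s0; s4-q->s1

Let each state record the length of the longest suffix of the input read so far that is also a prefix of `qqqp`. s1 means the last symbol is `q`; s2 means the last 2 symbols are `qq`; s3 means the last 3 symbols are `qqq`; s4 means the last 4 symbols are `qqqp`. Accept only at s4, where the string currently ends in `qqqp`.
With 5 states:
        p   q  
>  s0   s0  s1 
   s1   s0  s2 
   s2   s0  s3 
   s3   s4  s3 
 * s4   s0  s1 
(> = start, * = accepting)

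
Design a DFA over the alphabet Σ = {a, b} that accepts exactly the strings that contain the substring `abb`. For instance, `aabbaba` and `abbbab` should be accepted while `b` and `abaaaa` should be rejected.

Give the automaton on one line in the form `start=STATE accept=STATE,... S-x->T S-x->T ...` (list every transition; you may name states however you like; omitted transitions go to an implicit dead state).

States s0..s2 record the length of the longest prefix of `abb` that matches the current input suffix. Reaching s3 means `abb` has been seen, and we stay there forever. Accept from s3.
        a   b  
>  s0   s1  s0 
   s1   s1  s2 
   s2   s1  s3 
 * s3   s3  s3 
(> = start, * = accepting)

start=s0 accept=s3 s0-a->s1 s0-b->s0 s1-a->s1 s1-b->s2 s2-a->s1 s2-b->s3 s3-a->s3 s3-b->s3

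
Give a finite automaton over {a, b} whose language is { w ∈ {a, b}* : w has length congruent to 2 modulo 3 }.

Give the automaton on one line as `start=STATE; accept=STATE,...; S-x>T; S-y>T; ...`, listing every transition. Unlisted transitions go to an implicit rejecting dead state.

start=q0; accept=q2; q0-a>q1; q0-b>q1; q1-a>q2; q1-b>q2; q2-a>q0; q2-b>q0

Only the length mod 3 matters, so use a 3-cycle: from any state, every input symbol moves to the next state, wrapping q2 back to q0. Mark q2 accepting.
        a   b  
>  q0   q1  q1 
   q1   q2  q2 
 * q2   q0  q0 
(> = start, * = accepting)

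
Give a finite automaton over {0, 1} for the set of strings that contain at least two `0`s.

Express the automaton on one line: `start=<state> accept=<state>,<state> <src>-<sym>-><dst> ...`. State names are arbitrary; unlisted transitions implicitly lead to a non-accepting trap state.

Count `0`s, saturating at 3: states A through C mean 0 through 2 `0`s seen; D means more than 2. Each `0` increments (capped at D); other symbols loop. Accept from {C, D}.
       0  1 
>  A   B  A 
   B   C  B 
 * C   D  C 
 * D   D  D 
(> = start, * = accepting)

start=A accept=C,D A-0->B A-1->A B-0->C B-1->B C-0->D C-1->C D-0->D D-1->D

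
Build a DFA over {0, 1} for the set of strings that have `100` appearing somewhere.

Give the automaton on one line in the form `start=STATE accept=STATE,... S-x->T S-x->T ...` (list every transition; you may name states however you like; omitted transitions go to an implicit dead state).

States s0..s2 record the length of the longest prefix of `100` that matches the current input suffix. Reaching s3 means `100` has been seen, and we stay there forever. Accept from s3.
A 4-state machine:
        0   1  
>  s0   s0  s1 
   s1   s2  s1 
   s2   s3  s1 
 * s3   s3  s3 
(> = start, * = accepting)

start=s0 accept=s3 s0-0->s0 s0-1->s1 s1-0->s2 s1-1->s1 s2-0->s3 s2-1->s1 s3-0->s3 s3-1->s3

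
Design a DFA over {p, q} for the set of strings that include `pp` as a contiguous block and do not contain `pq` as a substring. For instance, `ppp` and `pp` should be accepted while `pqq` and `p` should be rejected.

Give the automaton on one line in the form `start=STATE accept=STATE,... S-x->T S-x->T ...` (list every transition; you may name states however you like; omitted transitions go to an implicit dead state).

start=S0 accept=S2 S0-p->S1 S0-q->S0 S1-p->S2 S1-q->S3 S2-p->S2 S2-q->S4 S3-p->S5 S3-q->S3 S4-p->S4 S4-q->S4 S5-p->S4 S5-q->S3

Handle the two conditions separately and then intersect. One (3 states) tracks whether and how much of `pp` has been seen; the other (3 states) tracks partial matches of the forbidden pattern `pq`. Each combined state is a pair, one component from each; accept when both components accept.
A 6-state machine:
        p   q  
>  S0   S1  S0 
   S1   S2  S3 
 * S2   S2  S4 
   S3   S5  S3 
   S4   S4  S4 
   S5   S4  S3 
(> = start, * = accepting)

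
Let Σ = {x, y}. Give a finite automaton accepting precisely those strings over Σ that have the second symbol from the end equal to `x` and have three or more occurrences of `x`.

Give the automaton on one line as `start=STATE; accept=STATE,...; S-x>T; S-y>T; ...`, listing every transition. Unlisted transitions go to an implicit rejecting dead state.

start=S0; accept=S7,S11,S12,S15; S0-x>S1; S0-y>S2; S1-x>S3; S1-y>S4; S2-x>S5; S2-y>S6; S3-x>S7; S3-y>S8; S4-x>S9; S4-y>S10; S5-x>S3; S5-y>S4; S6-x>S5; S6-y>S6; S7-x>S11; S7-y>S12; S8-x>S13; S8-y>S14; S9-x>S7; S9-y>S8; S10-x>S9; S10-y>S10; S11-x>S11; S11-y>S15; S12-x>S16; S12-y>S17; S13-x>S11; S13-y>S12; S14-x>S13; S14-y>S14; S15-x>S16; S15-y>S18; S16-x>S11; S16-y>S15; S17-x>S16; S17-y>S17; S18-x>S16; S18-y>S18

Run two small machines in parallel and take their product. One (7 states) tracks the last 2 symbols read; the other (5 states) tracks the count of `x`s, saturating at 4. Each combined state is a pair, one component from each; accept when both components accept.
A 19-state machine:
          x    y  
>  S0     S1   S2 
   S1     S3   S4 
   S2     S5   S6 
   S3     S7   S8 
   S4     S9  S10 
   S5     S3   S4 
   S6     S5   S6 
 * S7    S11  S12 
   S8    S13  S14 
   S9     S7   S8 
   S10    S9  S10 
 * S11   S11  S15 
 * S12   S16  S17 
   S13   S11  S12 
   S14   S13  S14 
 * S15   S16  S18 
   S16   S11  S15 
   S17   S16  S17 
   S18   S16  S18 
(> = start, * = accepting)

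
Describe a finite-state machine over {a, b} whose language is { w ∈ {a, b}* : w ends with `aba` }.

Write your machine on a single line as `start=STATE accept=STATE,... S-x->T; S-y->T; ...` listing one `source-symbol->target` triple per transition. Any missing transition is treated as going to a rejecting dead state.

Remember how much of `aba` the current input suffix matches. State q0 means no match yet; q1 means the last symbol is `a`; q2 means the last 2 symbols are `ab`; q3 means the last 3 symbols are `aba`. Only q3 accepts. On a mismatch, fall back to the longest proper suffix that is still a prefix of `aba`.
4 states suffice.
        a   b  
>  q0   q1  q0 
   q1   q1  q2 
   q2   q3  q0 
 * q3   q1  q2 
(> = start, * = accepting)

start=q0; accept=q3; q0-a->q1; q0-b->q0; q1-a->q1; q1-b->q2; q2-a->q3; q2-b->q0; q3-a->q1; q3-b->q2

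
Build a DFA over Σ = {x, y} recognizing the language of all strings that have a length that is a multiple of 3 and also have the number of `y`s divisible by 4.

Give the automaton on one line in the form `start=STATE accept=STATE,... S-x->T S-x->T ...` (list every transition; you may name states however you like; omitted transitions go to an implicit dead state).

Handle the two conditions separately and then intersect. One (3 states) tracks the input length modulo 3; the other (4 states) tracks the count of `y`s modulo 4. Each combined state is a pair, one component from each; accept when both components accept.
A 12-state machine:
          x    y  
>* s0     s1   s2 
   s1     s3   s4 
   s2     s4   s5 
   s3     s0   s6 
   s4     s6   s7 
   s5     s7   s8 
   s6     s2   s9 
   s7     s9  s10 
   s8    s10   s1 
   s9     s5  s11 
   s10   s11   s3 
   s11    s8   s0 
(> = start, * = accepting)

start=s0 accept=s0 s0-x->s1 s0-y->s2 s1-x->s3 s1-y->s4 s2-x->s4 s2-y->s5 s3-x->s0 s3-y->s6 s4-x->s6 s4-y->s7 s5-x->s7 s5-y->s8 s6-x->s2 s6-y->s9 s7-x->s9 s7-y->s10 s8-x->s10 s8-y->s1 s9-x->s5 s9-y->s11 s10-x->s11 s10-y->s3 s11-x->s8 s11-y->s0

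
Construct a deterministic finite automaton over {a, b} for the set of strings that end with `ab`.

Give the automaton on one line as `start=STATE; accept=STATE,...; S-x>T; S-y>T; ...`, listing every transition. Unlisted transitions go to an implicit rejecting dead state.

Let each state record the length of the longest suffix of the input read so far that is also a prefix of `ab`. s1 means the last symbol is `a`; s2 means the last 2 symbols are `ab`. Accept only at s2, where the string currently ends in `ab`.
        a   b  
>  s0   s1  s0 
   s1   s1  s2 
 * s2   s1  s0 
(> = start, * = accepting)

start=s0; accept=s2; s0-a>s1; s0-b>s0; s1-a>s1; s1-b>s2; s2-a>s1; s2-b>s0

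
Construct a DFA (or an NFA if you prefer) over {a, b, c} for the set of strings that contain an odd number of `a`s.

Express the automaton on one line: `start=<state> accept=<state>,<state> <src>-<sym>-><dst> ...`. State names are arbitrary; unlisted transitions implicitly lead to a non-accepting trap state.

start=q0 accept=q1 q0-a->q1 q0-b->q0 q0-c->q0 q1-a->q0 q1-b->q1 q1-c->q1

The only thing that matters is how many `a`s have appeared, reduced mod 2. Use one state per residue: q0 for 0, …, q1 for 1. Reading `a` moves to the next residue; anything else stays put. q1 is accepting.
A 2-state machine:
        a   b   c  
>  q0   q1  q0  q0 
 * q1   q0  q1  q1 
(> = start, * = accepting)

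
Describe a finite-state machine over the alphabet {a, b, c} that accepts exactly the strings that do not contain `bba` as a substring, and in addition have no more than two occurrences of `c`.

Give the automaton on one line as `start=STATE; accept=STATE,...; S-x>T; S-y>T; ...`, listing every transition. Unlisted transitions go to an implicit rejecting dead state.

Run two small machines in parallel and take their product. The first has 4 states tracking partial matches of the forbidden pattern `bba`; the second has 4 states tracking the count of `c`s, saturating at 3. A product state is a pair (one from each), accepting exactly when both do.
With 16 states:
          a    b    c  
>* q0     q0   q1   q2 
 * q1     q0   q3   q2 
 * q2     q2   q4   q5 
 * q3     q6   q3   q2 
 * q4     q2   q7   q5 
 * q5     q5   q8   q9 
   q6     q6   q6  q10 
 * q7    q10   q7   q5 
 * q8     q5  q11   q9 
   q9     q9  q12   q9 
   q10   q10  q10  q13 
 * q11   q13  q11   q9 
   q12    q9  q14   q9 
   q13   q13  q13  q15 
   q14   q15  q14   q9 
   q15   q15  q15  q15 
(> = start, * = accepting)

start=q0; accept=q0,q1,q2,q3,q4,q5,q7,q8,q11; q0-a>q0; q0-b>q1; q0-c>q2; q1-a>q0; q1-b>q3; q1-c>q2; q2-a>q2; q2-b>q4; q2-c>q5; q3-a>q6; q3-b>q3; q3-c>q2; q4-a>q2; q4-b>q7; q4-c>q5; q5-a>q5; q5-b>q8; q5-c>q9; q6-a>q6; q6-b>q6; q6-c>q10; q7-a>q10; q7-b>q7; q7-c>q5; q8-a>q5; q8-b>q11; q8-c>q9; q9-a>q9; q9-b>q12; q9-c>q9; q10-a>q10; q10-b>q10; q10-c>q13; q11-a>q13; q11-b>q11; q11-c>q9; q12-a>q9; q12-b>q14; q12-c>q9; q13-a>q13; q13-b>q13; q13-c>q15; q14-a>q15; q14-b>q14; q14-c>q9; q15-a>q15; q15-b>q15; q15-c>q15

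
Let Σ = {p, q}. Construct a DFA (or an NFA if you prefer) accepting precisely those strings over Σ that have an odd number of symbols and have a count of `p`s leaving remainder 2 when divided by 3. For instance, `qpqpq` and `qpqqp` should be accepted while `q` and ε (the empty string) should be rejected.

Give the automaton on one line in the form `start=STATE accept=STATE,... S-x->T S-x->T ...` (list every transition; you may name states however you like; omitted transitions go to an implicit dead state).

Build one automaton per condition and run them in lockstep. One (2 states) tracks the input length modulo 2; the other (3 states) tracks the count of `p`s modulo 3. Each combined state is a pair, one component from each; accept when both components accept.
        p   q  
>  S0   S1  S2 
   S1   S3  S4 
   S2   S4  S0 
   S3   S2  S5 
   S4   S5  S1 
 * S5   S0  S3 
(> = start, * = accepting)

start=S0 accept=S5 S0-p->S1 S0-q->S2 S1-p->S3 S1-q->S4 S2-p->S4 S2-q->S0 S3-p->S2 S3-q->S5 S4-p->S5 S4-q->S1 S5-p->S0 S5-q->S3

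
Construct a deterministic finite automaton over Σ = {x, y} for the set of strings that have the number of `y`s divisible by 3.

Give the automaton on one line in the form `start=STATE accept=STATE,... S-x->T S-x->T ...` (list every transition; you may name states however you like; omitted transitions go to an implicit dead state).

start=q0 accept=q0 q0-x->q0 q0-y->q1 q1-x->q1 q1-y->q2 q2-x->q2 q2-y->q0

The only thing that matters is how many `y`s have appeared, reduced mod 3. Use one state per residue: q0 for 0, …, q2 for 2. Reading `y` moves to the next residue; anything else stays put. q0 is accepting.
With 3 states:
        x   y  
>* q0   q0  q1 
   q1   q1  q2 
   q2   q2  q0 
(> = start, * = accepting)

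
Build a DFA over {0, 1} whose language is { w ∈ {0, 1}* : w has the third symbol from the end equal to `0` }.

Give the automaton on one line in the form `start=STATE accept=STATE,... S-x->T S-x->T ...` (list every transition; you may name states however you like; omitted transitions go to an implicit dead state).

start=A accept=H,I,J,K A-0->B A-1->C B-0->D B-1->E C-0->F C-1->G D-0->H D-1->I E-0->J E-1->K F-0->L F-1->M G-0->N G-1->O H-0->H H-1->I I-0->J I-1->K J-0->L J-1->M K-0->N K-1->O L-0->H L-1->I M-0->J M-1->K N-0->L N-1->M O-0->N O-1->O

A DFA must remember the last 3 symbols (since which symbol is third-to-last isn't known until the input ends). Use one state per possible window of the last ≤3 symbols; accept from those whose window starts with `0`.
A 15-state machine:
       0  1 
>  A   B  C 
   B   D  E 
   C   F  G 
   D   H  I 
   E   J  K 
   F   L  M 
   G   N  O 
 * H   H  I 
 * I   J  K 
 * J   L  M 
 * K   N  O 
   L   H  I 
   M   J  K 
   N   L  M 
   O   N  O 
(> = start, * = accepting)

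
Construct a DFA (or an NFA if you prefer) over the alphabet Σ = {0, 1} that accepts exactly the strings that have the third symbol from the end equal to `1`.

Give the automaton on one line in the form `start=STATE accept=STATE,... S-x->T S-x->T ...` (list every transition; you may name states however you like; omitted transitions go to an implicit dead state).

start=A accept=L,M,N,O A-0->B A-1->C B-0->D B-1->E C-0->F C-1->G D-0->H D-1->I E-0->J E-1->K F-0->L F-1->M G-0->N G-1->O H-0->H H-1->I I-0->J I-1->K J-0->L J-1->M K-0->N K-1->O L-0->H L-1->I M-0->J M-1->K N-0->L N-1->M O-0->N O-1->O

A DFA must remember the last 3 symbols (since which symbol is third-to-last isn't known until the input ends). Use one state per possible window of the last ≤3 symbols; accept from those whose window starts with `1`.
15 states suffice.
       0  1 
>  A   B  C 
   B   D  E 
   C   F  G 
   D   H  I 
   E   J  K 
   F   L  M 
   G   N  O 
   H   H  I 
   I   J  K 
   J   L  M 
   K   N  O 
 * L   H  I 
 * M   J  K 
 * N   L  M 
 * O   N  O 
(> = start, * = accepting)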